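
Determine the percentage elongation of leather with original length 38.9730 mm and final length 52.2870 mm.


Formula: Elongation = (Lf - L0) / L0 * 100
Substituting: Elongation = (52.2870 - 38.9730) / 38.9730 * 100
Result: 34.1621 %


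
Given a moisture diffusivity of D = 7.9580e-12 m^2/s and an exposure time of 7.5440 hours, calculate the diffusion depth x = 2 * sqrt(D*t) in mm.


t = 7.5440 hr * 3600 = 27158.4000 s
D * t = 7.9580e-12 * 27158.4000 = 2.1613e-07
x = 2 * sqrt(D*t) = 2 * sqrt(2.1613e-07) = 9.2979e-04 m = 0.9298 mm


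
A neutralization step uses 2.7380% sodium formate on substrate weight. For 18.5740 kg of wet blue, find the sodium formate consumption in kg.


Formula: Neutralizer = substrate * pct / 100
Substituting: Neutralizer = 18.5740 * 2.7380 / 100
Result: 0.5086 kg


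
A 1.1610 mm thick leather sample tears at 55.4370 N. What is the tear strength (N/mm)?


Formula: Tear strength = force / thickness
Substituting: Tear strength = 55.4370 / 1.1610
Result: 47.7494 N/mm


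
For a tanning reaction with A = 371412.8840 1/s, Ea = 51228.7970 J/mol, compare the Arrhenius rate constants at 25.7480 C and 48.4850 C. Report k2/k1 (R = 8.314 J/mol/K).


T1 = 25.7480 + 273.15 = 298.8980 K; T2 = 48.4850 + 273.15 = 321.6350 K
k1 = A * exp(-Ea/(R*T1)) = 371412.8840 * exp(-51228.7970/(8.314*298.8980)) = 4.1393e-04 1/s
k2 = A * exp(-Ea/(R*T2)) = 371412.8840 * exp(-51228.7970/(8.314*321.6350)) = 0.00177755 1/s
k2/k1 = 0.00177755 / 4.1393e-04 = 4.2944


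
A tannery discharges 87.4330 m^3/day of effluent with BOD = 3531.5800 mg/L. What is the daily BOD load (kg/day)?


Formula: BOD_load = volume * conc / 1000
Substituting: BOD_load = 87.4330 * 3531.5800 / 1000
Result: 308.7766 kg/day


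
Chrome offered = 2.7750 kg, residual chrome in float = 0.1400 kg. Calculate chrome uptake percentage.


Formula: Uptake = (offered - residual) / offered * 100
Substituting: Uptake = (2.7750 - 0.1400) / 2.7750 * 100
Result: 94.9550 %


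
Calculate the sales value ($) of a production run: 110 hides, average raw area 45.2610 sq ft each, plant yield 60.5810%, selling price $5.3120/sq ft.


Raw_total = N * avg_area = 110 * 45.2610 = 4978.7100 sq ft
Finished = Raw_total * yield / 100 = 4978.7100 * 60.5810 / 100 = 3016.1523 sq ft
Value = Finished * price = 3016.1523 * 5.3120 = 16021.8010 $


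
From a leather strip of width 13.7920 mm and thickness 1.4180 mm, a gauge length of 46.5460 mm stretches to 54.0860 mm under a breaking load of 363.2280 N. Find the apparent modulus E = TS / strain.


TS = F / (w * t) = 363.2280 / (13.7920 * 1.4180) = 18.5727 N/mm^2
strain = (Lf - L0) / L0 = (54.0860 - 46.5460) / 46.5460 = 0.1620
E = TS / strain = 18.5727 / 0.1620 = 114.6534 N/mm^2


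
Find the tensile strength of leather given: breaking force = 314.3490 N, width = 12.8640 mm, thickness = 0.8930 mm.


Formula: TS = force / (width * thickness)
Substituting: TS = 314.3490 / (12.8640 * 0.8930)
Result: 27.3643 N/mm^2


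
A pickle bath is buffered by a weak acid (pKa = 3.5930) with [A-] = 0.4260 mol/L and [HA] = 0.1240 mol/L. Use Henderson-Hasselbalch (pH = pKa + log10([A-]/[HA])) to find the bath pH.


ratio = [A-] / [HA] = 0.4260 / 0.1240 = 3.4355
log10(ratio) = 0.5360
pH = pKa + log10(ratio) = 3.5930 + 0.5360 = 4.1290


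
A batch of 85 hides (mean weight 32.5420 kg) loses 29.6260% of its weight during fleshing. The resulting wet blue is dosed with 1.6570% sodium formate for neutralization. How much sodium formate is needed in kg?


Total_raw = N * avg_wt = 85 * 32.5420 = 2766.0700 kg
Substrate = Total_raw * (1 - loss/100) = 2766.0700 * (1 - 29.6260/100) = 1946.5941 kg
Neutralizer = Substrate * pct / 100 = 1946.5941 * 1.6570 / 100 = 32.2551 kg


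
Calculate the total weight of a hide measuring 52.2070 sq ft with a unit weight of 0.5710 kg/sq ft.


Formula: Weight = area * weight_per_sqft
Substituting: Weight = 52.2070 * 0.5710
Result: 29.8102 kg


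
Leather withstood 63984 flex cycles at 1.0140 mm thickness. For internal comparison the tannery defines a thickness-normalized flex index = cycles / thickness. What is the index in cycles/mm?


Formula: Index = cycles / thickness
Substituting: Index = 63984 / 1.0140
Result: 63100.5917 cycles/mm


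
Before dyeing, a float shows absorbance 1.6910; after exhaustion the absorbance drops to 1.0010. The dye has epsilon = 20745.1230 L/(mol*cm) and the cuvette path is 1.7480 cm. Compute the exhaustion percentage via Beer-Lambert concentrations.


c_initial = A_i / (epsilon * l) = 1.6910 / (20745.1230 * 1.7480) = 4.6632e-05 mol/L
c_final = A_f / (epsilon * l) = 1.0010 / (20745.1230 * 1.7480) = 2.7604e-05 mol/L
Exhaustion = (c_initial - c_final) / c_initial * 100 = (4.6632e-05 - 2.7604e-05) / 4.6632e-05 * 100 = 40.8043 %


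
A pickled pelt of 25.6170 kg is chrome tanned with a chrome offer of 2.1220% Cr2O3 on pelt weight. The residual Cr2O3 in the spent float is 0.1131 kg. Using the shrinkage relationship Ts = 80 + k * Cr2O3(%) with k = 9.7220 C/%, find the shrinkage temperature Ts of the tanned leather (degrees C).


Offered = pelt * offer_pct / 100 = 25.6170 * 2.1220 / 100 = 0.5436 kg
Uptake = offered - residual = 0.5436 - 0.1131 = 0.4305 kg
Cr2O3% on pelt = uptake / pelt * 100 = 0.4305 / 25.6170 * 100 = 1.6805 %
Ts = 80 + k * Cr2O3% = 80 + 9.7220 * 1.6805 = 96.3378 C


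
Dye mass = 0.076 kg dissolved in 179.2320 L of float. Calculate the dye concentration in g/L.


Formula: Conc = dye_mass(kg) / volume(L) * 1000
Substituting: Conc = 0.076 / 179.2320 * 1000
Result: 0.4240 g/L


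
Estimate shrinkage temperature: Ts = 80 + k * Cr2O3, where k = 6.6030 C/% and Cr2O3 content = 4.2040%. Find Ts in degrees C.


Formula: Ts = 80 + k * Cr2O3
Substituting: Ts = 80 + 6.6030 * 4.2040
Result: 107.7590 C


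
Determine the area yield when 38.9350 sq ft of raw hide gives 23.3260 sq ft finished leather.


Formula: Yield = finished / raw * 100
Substituting: Yield = 23.3260 / 38.9350 * 100
Result: 59.9101 %


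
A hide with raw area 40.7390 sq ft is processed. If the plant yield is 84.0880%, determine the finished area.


Formula: finished = raw * yield / 100
Substituting: finished = 40.7390 * 84.0880 / 100
Result: 34.2566 sq ft


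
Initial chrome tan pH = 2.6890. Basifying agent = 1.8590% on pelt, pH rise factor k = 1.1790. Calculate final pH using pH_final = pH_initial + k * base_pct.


Formula: pH_final = pH_initial + k * base_pct
Substituting: pH_final = 2.6890 + 1.1790 * 1.8590
Result: 4.8808


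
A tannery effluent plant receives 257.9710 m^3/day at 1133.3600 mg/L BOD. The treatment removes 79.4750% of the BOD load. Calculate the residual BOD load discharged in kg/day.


Load_in = volume * conc / 1000 = 257.9710 * 1133.3600 / 1000 = 292.3740 kg/day
Removed = Load_in * eff / 100 = 292.3740 * 79.4750 / 100 = 232.3642 kg/day
Load_out = Load_in - Removed = 292.3740 - 232.3642 = 60.0098 kg/day


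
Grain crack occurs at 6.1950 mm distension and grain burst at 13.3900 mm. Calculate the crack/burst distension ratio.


Formula: Ratio = crack / burst
Substituting: Ratio = 6.1950 / 13.3900
Result: 0.4627


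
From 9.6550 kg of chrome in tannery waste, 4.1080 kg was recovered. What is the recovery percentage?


Formula: Recovery = recovered / input * 100
Substituting: Recovery = 4.1080 / 9.6550 * 100
Result: 42.5479 %


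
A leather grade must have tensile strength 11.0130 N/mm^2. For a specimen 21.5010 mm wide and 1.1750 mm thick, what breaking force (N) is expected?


Formula: F = TS * w * t
Substituting: F = 11.0130 * 21.5010 * 1.1750
Result: 278.2289 N


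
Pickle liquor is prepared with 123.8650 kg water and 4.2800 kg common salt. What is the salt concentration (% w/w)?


Formula: Conc = salt / (water + salt) * 100
Substituting: Conc = 4.2800 / (123.8650 + 4.2800) * 100
Result: 3.3400 %


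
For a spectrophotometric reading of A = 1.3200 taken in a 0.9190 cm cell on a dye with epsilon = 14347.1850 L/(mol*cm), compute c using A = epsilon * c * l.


Formula: c = A / (epsilon * l)
Substituting: c = 1.3200 / (14347.1850 * 0.9190)
Result: 1.0011e-04 mol/L


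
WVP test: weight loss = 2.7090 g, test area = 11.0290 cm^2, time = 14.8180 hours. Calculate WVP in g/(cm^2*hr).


Formula: WVP = loss / (area * time)
Substituting: WVP = 2.7090 / (11.0290 * 14.8180)
Result: 0.0165761 g/(cm^2*hr)


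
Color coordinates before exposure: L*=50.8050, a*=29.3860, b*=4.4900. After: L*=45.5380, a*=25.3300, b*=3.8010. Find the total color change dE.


dL = -5.2670, da = -4.0560, db = -0.6890
dE = sqrt((-5.2670)^2 + (-4.0560)^2 + (-0.6890)^2) = 6.6833


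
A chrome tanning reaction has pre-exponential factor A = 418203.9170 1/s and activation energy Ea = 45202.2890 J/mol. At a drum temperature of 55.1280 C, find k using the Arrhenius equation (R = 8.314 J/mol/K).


T_K = T_C + 273.15 = 55.1280 + 273.15 = 328.2780 K
exponent = -Ea / (R * T_K) = -45202.2890 / (8.314 * 328.2780) = -16.5618
k = A * exp(exponent) = 418203.9170 * exp(-16.5618) = 0.0268331 1/s


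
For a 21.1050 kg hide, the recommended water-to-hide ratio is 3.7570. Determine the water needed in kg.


Formula: Water = hide_weight * ratio
Substituting: Water = 21.1050 * 3.7570
Result: 79.2915 kg


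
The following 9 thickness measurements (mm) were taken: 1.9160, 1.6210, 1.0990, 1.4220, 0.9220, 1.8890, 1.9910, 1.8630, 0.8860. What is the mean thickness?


Formula: Average = sum / n
Substituting: Average = 13.6090 / 9
Result: 1.5121 mm


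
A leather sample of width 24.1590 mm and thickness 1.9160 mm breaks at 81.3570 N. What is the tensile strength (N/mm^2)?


Formula: TS = force / (width * thickness)
Substituting: TS = 81.3570 / (24.1590 * 1.9160)
Result: 1.7576 N/mm^2


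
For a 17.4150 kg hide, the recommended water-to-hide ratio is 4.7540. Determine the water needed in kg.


Formula: Water = hide_weight * ratio
Substituting: Water = 17.4150 * 4.7540
Result: 82.7909 kg


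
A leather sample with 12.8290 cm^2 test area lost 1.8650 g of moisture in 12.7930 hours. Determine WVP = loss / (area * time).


Formula: WVP = loss / (area * time)
Substituting: WVP = 1.8650 / (12.8290 * 12.7930)
Result: 0.0113635 g/(cm^2*hr)


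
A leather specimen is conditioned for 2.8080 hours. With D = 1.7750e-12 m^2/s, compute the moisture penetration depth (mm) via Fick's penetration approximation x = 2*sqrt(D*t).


t = 2.8080 hr * 3600 = 10108.8000 s
D * t = 1.7750e-12 * 10108.8000 = 1.7943e-08
x = 2 * sqrt(D*t) = 2 * sqrt(1.7943e-08) = 2.6790e-04 m = 0.2679 mm


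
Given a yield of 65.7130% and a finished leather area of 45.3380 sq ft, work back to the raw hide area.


Formula: raw = finished * 100 / yield
Substituting: raw = 45.3380 * 100 / 65.7130
Result: 68.9940 sq ft


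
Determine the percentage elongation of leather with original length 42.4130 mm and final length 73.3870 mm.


Formula: Elongation = (Lf - L0) / L0 * 100
Substituting: Elongation = (73.3870 - 42.4130) / 42.4130 * 100
Result: 73.0295 %


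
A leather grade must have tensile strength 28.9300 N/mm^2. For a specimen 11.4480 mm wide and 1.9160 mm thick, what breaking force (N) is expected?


Formula: F = TS * w * t
Substituting: F = 28.9300 * 11.4480 * 1.9160
Result: 634.5613 N


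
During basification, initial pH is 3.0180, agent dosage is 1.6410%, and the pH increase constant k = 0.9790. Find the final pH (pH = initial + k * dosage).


Formula: pH_final = pH_initial + k * base_pct
Substituting: pH_final = 3.0180 + 0.9790 * 1.6410
Result: 4.6245


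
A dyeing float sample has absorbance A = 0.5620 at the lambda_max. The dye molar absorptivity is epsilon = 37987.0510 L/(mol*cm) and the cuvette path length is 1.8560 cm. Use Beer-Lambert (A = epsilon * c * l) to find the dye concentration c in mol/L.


Formula: c = A / (epsilon * l)
Substituting: c = 0.5620 / (37987.0510 * 1.8560)
Result: 7.9712e-06 mol/L


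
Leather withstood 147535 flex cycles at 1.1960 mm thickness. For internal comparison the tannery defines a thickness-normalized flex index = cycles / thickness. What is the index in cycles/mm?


Formula: Index = cycles / thickness
Substituting: Index = 147535 / 1.1960
Result: 123357.0234 cycles/mm


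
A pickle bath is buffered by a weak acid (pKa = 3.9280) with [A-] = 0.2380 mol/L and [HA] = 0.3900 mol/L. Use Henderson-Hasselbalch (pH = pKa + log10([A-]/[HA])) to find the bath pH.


ratio = [A-] / [HA] = 0.2380 / 0.3900 = 0.6103
log10(ratio) = -0.2145
pH = pKa + log10(ratio) = 3.9280 - 0.2145 = 3.7135


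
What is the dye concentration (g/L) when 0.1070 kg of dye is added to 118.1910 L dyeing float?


Formula: Conc = dye_mass(kg) / volume(L) * 1000
Substituting: Conc = 0.1070 / 118.1910 * 1000
Result: 0.9053 g/L


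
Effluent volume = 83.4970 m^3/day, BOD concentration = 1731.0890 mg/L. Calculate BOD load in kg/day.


Formula: BOD_load = volume * conc / 1000
Substituting: BOD_load = 83.4970 * 1731.0890 / 1000
Result: 144.5407 kg/day


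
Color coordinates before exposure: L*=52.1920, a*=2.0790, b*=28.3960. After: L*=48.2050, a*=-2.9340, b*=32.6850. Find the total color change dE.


dL = -3.9870, da = -5.0130, db = 4.2890
dE = sqrt((-3.9870)^2 + (-5.0130)^2 + 4.2890^2) = 7.7086


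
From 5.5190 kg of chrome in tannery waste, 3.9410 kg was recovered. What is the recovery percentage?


Formula: Recovery = recovered / input * 100
Substituting: Recovery = 3.9410 / 5.5190 * 100
Result: 71.4079 %


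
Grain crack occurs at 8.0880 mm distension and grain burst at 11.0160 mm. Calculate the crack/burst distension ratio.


Formula: Ratio = crack / burst
Substituting: Ratio = 8.0880 / 11.0160
Result: 0.7342


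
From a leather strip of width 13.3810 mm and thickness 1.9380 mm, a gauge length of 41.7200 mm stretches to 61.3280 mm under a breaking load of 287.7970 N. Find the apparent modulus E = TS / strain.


TS = F / (w * t) = 287.7970 / (13.3810 * 1.9380) = 11.0980 N/mm^2
strain = (Lf - L0) / L0 = (61.3280 - 41.7200) / 41.7200 = 0.4700
E = TS / strain = 11.0980 / 0.4700 = 23.6132 N/mm^2


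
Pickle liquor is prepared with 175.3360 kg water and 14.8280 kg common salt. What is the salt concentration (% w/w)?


Formula: Conc = salt / (water + salt) * 100
Substituting: Conc = 14.8280 / (175.3360 + 14.8280) * 100
Result: 7.7975 %


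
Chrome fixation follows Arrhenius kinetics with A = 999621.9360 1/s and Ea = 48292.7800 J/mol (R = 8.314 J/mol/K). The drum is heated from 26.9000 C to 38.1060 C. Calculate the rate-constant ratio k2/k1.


T1 = 26.9000 + 273.15 = 300.0500 K; T2 = 38.1060 + 273.15 = 311.2560 K
k1 = A * exp(-Ea/(R*T1)) = 999621.9360 * exp(-48292.7800/(8.314*300.0500)) = 0.00391213 1/s
k2 = A * exp(-Ea/(R*T2)) = 999621.9360 * exp(-48292.7800/(8.314*311.2560)) = 0.0078542 1/s
k2/k1 = 0.0078542 / 0.00391213 = 2.0077


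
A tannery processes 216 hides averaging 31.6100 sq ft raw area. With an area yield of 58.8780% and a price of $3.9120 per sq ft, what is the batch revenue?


Raw_total = N * avg_area = 216 * 31.6100 = 6827.7600 sq ft
Finished = Raw_total * yield / 100 = 6827.7600 * 58.8780 / 100 = 4020.0485 sq ft
Value = Finished * price = 4020.0485 * 3.9120 = 15726.4299 $


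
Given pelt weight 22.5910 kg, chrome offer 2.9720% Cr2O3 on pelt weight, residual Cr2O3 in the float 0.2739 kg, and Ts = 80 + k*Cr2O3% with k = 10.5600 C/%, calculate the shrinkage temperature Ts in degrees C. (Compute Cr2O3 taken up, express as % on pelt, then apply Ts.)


Offered = pelt * offer_pct / 100 = 22.5910 * 2.9720 / 100 = 0.6714 kg
Uptake = offered - residual = 0.6714 - 0.2739 = 0.3975 kg
Cr2O3% on pelt = uptake / pelt * 100 = 0.3975 / 22.5910 * 100 = 1.7596 %
Ts = 80 + k * Cr2O3% = 80 + 10.5600 * 1.7596 = 98.5811 C


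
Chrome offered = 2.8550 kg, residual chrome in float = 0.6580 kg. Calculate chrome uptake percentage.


Formula: Uptake = (offered - residual) / offered * 100
Substituting: Uptake = (2.8550 - 0.6580) / 2.8550 * 100
Result: 76.9527 %


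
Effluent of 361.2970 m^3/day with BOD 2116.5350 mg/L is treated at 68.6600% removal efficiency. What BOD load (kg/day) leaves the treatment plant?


Load_in = volume * conc / 1000 = 361.2970 * 2116.5350 / 1000 = 764.6977 kg/day
Removed = Load_in * eff / 100 = 764.6977 * 68.6600 / 100 = 525.0415 kg/day
Load_out = Load_in - Removed = 764.6977 - 525.0415 = 239.6563 kg/day


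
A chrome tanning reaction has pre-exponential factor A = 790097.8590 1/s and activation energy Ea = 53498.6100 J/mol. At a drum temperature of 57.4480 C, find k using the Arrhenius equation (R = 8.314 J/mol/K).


T_K = T_C + 273.15 = 57.4480 + 273.15 = 330.5980 K
exponent = -Ea / (R * T_K) = -53498.6100 / (8.314 * 330.5980) = -19.4640
k = A * exp(exponent) = 790097.8590 * exp(-19.4640) = 0.00278336 1/s


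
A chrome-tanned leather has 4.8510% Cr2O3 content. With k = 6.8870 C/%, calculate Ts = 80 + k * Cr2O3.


Formula: Ts = 80 + k * Cr2O3
Substituting: Ts = 80 + 6.8870 * 4.8510
Result: 113.4088 C


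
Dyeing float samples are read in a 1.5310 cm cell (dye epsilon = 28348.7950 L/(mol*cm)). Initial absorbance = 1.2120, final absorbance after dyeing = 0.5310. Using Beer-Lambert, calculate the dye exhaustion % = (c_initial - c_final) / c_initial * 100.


c_initial = A_i / (epsilon * l) = 1.2120 / (28348.7950 * 1.5310) = 2.7925e-05 mol/L
c_final = A_f / (epsilon * l) = 0.5310 / (28348.7950 * 1.5310) = 1.2234e-05 mol/L
Exhaustion = (c_initial - c_final) / c_initial * 100 = (2.7925e-05 - 1.2234e-05) / 2.7925e-05 * 100 = 56.1881 %


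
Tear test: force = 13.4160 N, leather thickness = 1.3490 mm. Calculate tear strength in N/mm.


Formula: Tear strength = force / thickness
Substituting: Tear strength = 13.4160 / 1.3490
Result: 9.9451 N/mm


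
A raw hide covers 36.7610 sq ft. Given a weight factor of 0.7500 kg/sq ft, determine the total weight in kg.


Formula: Weight = area * weight_per_sqft
Substituting: Weight = 36.7610 * 0.7500
Result: 27.5708 kg


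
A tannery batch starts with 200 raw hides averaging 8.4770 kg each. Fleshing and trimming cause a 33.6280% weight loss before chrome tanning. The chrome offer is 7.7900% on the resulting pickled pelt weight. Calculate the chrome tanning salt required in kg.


Total_raw = N * avg_wt = 200 * 8.4770 = 1695.4000 kg
Substrate = Total_raw * (1 - loss/100) = 1695.4000 * (1 - 33.6280/100) = 1125.2709 kg
Chrome = Substrate * pct / 100 = 1125.2709 * 7.7900 / 100 = 87.6586 kg


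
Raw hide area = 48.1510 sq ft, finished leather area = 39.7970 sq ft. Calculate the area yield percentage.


Formula: Yield = finished / raw * 100
Substituting: Yield = 39.7970 / 48.1510 * 100
Result: 82.6504 %


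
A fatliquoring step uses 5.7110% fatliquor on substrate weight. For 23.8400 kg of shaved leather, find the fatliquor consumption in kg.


Formula: Fat = substrate * pct / 100
Substituting: Fat = 23.8400 * 5.7110 / 100
Result: 1.3615 kg


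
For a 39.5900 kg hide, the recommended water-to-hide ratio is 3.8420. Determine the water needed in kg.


Formula: Water = hide_weight * ratio
Substituting: Water = 39.5900 * 3.8420
Result: 152.1048 kg


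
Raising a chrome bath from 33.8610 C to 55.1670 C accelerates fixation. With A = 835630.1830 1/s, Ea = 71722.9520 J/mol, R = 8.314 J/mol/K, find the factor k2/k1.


T1 = 33.8610 + 273.15 = 307.0110 K; T2 = 55.1670 + 273.15 = 328.3170 K
k1 = A * exp(-Ea/(R*T1)) = 835630.1830 * exp(-71722.9520/(8.314*307.0110)) = 5.2321e-07 1/s
k2 = A * exp(-Ea/(R*T2)) = 835630.1830 * exp(-71722.9520/(8.314*328.3170)) = 3.2405e-06 1/s
k2/k1 = 3.2405e-06 / 5.2321e-07 = 6.1934


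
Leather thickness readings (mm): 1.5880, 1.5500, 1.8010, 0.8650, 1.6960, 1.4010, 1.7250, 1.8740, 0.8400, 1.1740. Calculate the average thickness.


Formula: Average = sum / n
Substituting: Average = 14.5140 / 10
Result: 1.4514 mm


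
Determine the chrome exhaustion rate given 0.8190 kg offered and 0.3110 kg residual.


Formula: Uptake = (offered - residual) / offered * 100
Substituting: Uptake = (0.8190 - 0.3110) / 0.8190 * 100
Result: 62.0269 %


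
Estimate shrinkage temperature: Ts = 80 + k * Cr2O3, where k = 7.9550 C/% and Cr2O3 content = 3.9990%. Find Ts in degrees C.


Formula: Ts = 80 + k * Cr2O3
Substituting: Ts = 80 + 7.9550 * 3.9990
Result: 111.8120 C


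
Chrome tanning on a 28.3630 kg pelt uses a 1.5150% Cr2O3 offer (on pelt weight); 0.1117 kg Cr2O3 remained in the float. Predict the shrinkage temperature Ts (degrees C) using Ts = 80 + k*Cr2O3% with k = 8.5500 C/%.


Offered = pelt * offer_pct / 100 = 28.3630 * 1.5150 / 100 = 0.4297 kg
Uptake = offered - residual = 0.4297 - 0.1117 = 0.3180 kg
Cr2O3% on pelt = uptake / pelt * 100 = 0.3180 / 28.3630 * 100 = 1.1212 %
Ts = 80 + k * Cr2O3% = 80 + 8.5500 * 1.1212 = 89.5861 C


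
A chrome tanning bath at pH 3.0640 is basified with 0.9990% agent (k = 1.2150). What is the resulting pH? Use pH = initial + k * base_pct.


Formula: pH_final = pH_initial + k * base_pct
Substituting: pH_final = 3.0640 + 1.2150 * 0.9990
Result: 4.2778


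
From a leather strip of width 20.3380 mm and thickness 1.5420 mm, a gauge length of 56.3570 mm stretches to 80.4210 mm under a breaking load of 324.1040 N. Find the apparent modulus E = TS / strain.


TS = F / (w * t) = 324.1040 / (20.3380 * 1.5420) = 10.3346 N/mm^2
strain = (Lf - L0) / L0 = (80.4210 - 56.3570) / 56.3570 = 0.4270
E = TS / strain = 10.3346 / 0.4270 = 24.2031 N/mm^2


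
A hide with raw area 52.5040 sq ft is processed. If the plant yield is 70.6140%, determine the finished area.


Formula: finished = raw * yield / 100
Substituting: finished = 52.5040 * 70.6140 / 100
Result: 37.0752 sq ft


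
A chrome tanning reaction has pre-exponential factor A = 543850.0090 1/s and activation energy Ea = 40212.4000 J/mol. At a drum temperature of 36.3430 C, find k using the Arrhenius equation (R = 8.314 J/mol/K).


T_K = T_C + 273.15 = 36.3430 + 273.15 = 309.4930 K
exponent = -Ea / (R * T_K) = -40212.4000 / (8.314 * 309.4930) = -15.6278
k = A * exp(exponent) = 543850.0090 * exp(-15.6278) = 0.0887956 1/s


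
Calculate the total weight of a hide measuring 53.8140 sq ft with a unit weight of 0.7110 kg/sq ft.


Formula: Weight = area * weight_per_sqft
Substituting: Weight = 53.8140 * 0.7110
Result: 38.2618 kg


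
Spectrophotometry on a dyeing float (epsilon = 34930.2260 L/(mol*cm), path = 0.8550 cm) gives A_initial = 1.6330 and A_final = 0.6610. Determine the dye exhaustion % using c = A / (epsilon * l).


c_initial = A_i / (epsilon * l) = 1.6330 / (34930.2260 * 0.8550) = 5.4679e-05 mol/L
c_final = A_f / (epsilon * l) = 0.6610 / (34930.2260 * 0.8550) = 2.2133e-05 mol/L
Exhaustion = (c_initial - c_final) / c_initial * 100 = (5.4679e-05 - 2.2133e-05) / 5.4679e-05 * 100 = 59.5224 %


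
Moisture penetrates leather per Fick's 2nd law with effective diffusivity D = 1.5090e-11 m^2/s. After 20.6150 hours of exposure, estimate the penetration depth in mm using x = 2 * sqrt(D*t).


t = 20.6150 hr * 3600 = 74214.0000 s
D * t = 1.5090e-11 * 74214.0000 = 1.1199e-06
x = 2 * sqrt(D*t) = 2 * sqrt(1.1199e-06) = 0.0021165 m = 2.1165 mm


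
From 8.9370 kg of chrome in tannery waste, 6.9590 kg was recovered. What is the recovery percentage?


Formula: Recovery = recovered / input * 100
Substituting: Recovery = 6.9590 / 8.9370 * 100
Result: 77.8673 %


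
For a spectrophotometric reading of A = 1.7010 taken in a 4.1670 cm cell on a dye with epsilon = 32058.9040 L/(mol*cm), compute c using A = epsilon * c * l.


Formula: c = A / (epsilon * l)
Substituting: c = 1.7010 / (32058.9040 * 4.1670)
Result: 1.2733e-05 mol/L


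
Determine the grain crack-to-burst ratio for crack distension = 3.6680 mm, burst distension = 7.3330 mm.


Formula: Ratio = crack / burst
Substituting: Ratio = 3.6680 / 7.3330
Result: 0.5002


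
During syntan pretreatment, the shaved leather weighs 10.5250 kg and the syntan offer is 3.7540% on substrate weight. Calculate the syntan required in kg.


Formula: Syntan = substrate * pct / 100
Substituting: Syntan = 10.5250 * 3.7540 / 100
Result: 0.3951 kg


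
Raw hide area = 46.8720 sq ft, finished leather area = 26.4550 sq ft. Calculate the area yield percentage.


Formula: Yield = finished / raw * 100
Substituting: Yield = 26.4550 / 46.8720 * 100
Result: 56.4409 %


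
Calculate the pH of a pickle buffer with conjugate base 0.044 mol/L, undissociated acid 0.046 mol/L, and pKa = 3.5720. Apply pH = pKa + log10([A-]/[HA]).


ratio = [A-] / [HA] = 0.044 / 0.046 = 0.9565
log10(ratio) = -0.0193052
pH = pKa + log10(ratio) = 3.5720 - 0.0193052 = 3.5527


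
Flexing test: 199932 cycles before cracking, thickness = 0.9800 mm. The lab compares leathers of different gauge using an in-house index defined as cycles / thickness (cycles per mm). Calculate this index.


Formula: Index = cycles / thickness
Substituting: Index = 199932 / 0.9800
Result: 204012.2449 cycles/mm


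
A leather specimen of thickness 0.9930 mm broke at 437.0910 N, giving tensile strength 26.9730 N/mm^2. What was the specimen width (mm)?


Formula: w = F / (TS * t)
Substituting: w = 437.0910 / (26.9730 * 0.9930)
Result: 16.3190 mm


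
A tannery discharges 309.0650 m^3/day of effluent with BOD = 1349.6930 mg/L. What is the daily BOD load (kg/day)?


Formula: BOD_load = volume * conc / 1000
Substituting: BOD_load = 309.0650 * 1349.6930 / 1000
Result: 417.1429 kg/day


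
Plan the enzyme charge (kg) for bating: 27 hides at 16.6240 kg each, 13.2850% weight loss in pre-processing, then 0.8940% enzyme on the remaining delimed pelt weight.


Total_raw = N * avg_wt = 27 * 16.6240 = 448.8480 kg
Substrate = Total_raw * (1 - loss/100) = 448.8480 * (1 - 13.2850/100) = 389.2185 kg
Enzyme = Substrate * pct / 100 = 389.2185 * 0.8940 / 100 = 3.4796 kg


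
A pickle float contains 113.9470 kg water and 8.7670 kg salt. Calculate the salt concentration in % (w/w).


Formula: Conc = salt / (water + salt) * 100
Substituting: Conc = 8.7670 / (113.9470 + 8.7670) * 100
Result: 7.1443 %


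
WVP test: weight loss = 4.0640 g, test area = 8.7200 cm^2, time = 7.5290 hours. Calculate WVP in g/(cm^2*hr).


Formula: WVP = loss / (area * time)
Substituting: WVP = 4.0640 / (8.7200 * 7.5290)
Result: 0.0619013 g/(cm^2*hr)


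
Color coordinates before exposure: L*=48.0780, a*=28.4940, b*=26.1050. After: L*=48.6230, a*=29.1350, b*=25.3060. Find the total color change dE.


dL = 0.5450, da = 0.6410, db = -0.7990
dE = sqrt(0.5450^2 + 0.6410^2 + (-0.7990)^2) = 1.1603


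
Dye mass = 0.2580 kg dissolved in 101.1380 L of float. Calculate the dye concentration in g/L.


Formula: Conc = dye_mass(kg) / volume(L) * 1000
Substituting: Conc = 0.2580 / 101.1380 * 1000
Result: 2.5510 g/L


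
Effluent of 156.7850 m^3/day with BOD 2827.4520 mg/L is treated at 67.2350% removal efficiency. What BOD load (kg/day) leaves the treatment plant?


Load_in = volume * conc / 1000 = 156.7850 * 2827.4520 / 1000 = 443.3021 kg/day
Removed = Load_in * eff / 100 = 443.3021 * 67.2350 / 100 = 298.0541 kg/day
Load_out = Load_in - Removed = 443.3021 - 298.0541 = 145.2479 kg/day


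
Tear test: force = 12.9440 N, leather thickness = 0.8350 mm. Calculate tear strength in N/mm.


Formula: Tear strength = force / thickness
Substituting: Tear strength = 12.9440 / 0.8350
Result: 15.5018 N/mm


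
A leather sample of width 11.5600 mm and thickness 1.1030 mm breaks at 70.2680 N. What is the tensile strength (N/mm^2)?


Formula: TS = force / (width * thickness)
Substituting: TS = 70.2680 / (11.5600 * 1.1030)
Result: 5.5109 N/mm^2


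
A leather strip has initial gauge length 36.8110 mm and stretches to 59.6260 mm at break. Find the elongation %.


Formula: Elongation = (Lf - L0) / L0 * 100
Substituting: Elongation = (59.6260 - 36.8110) / 36.8110 * 100
Result: 61.9788 %


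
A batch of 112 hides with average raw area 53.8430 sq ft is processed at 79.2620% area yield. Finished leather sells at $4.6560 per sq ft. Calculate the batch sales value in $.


Raw_total = N * avg_area = 112 * 53.8430 = 6030.4160 sq ft
Finished = Raw_total * yield / 100 = 6030.4160 * 79.2620 / 100 = 4779.8283 sq ft
Value = Finished * price = 4779.8283 * 4.6560 = 22254.8807 $


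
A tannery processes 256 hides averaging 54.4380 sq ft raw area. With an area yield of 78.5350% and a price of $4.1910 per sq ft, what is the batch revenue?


Raw_total = N * avg_area = 256 * 54.4380 = 13936.1280 sq ft
Finished = Raw_total * yield / 100 = 13936.1280 * 78.5350 / 100 = 10944.7381 sq ft
Value = Finished * price = 10944.7381 * 4.1910 = 45869.3975 $


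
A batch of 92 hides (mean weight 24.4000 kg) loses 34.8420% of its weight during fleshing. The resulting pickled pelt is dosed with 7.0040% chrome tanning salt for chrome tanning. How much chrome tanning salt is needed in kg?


Total_raw = N * avg_wt = 92 * 24.4000 = 2244.8000 kg
Substrate = Total_raw * (1 - loss/100) = 2244.8000 * (1 - 34.8420/100) = 1462.6668 kg
Chrome = Substrate * pct / 100 = 1462.6668 * 7.0040 / 100 = 102.4452 kg


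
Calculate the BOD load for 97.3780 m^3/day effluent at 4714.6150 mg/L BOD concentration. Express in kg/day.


Formula: BOD_load = volume * conc / 1000
Substituting: BOD_load = 97.3780 * 4714.6150 / 1000
Result: 459.0998 kg/day


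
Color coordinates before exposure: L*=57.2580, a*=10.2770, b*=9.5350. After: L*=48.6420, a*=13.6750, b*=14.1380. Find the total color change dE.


dL = -8.6160, da = 3.3980, db = 4.6030
dE = sqrt((-8.6160)^2 + 3.3980^2 + 4.6030^2) = 10.3426


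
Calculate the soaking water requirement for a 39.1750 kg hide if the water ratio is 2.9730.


Formula: Water = hide_weight * ratio
Substituting: Water = 39.1750 * 2.9730
Result: 116.4673 kg


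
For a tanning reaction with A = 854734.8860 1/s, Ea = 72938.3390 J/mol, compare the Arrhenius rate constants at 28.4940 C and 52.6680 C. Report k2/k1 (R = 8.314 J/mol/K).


T1 = 28.4940 + 273.15 = 301.6440 K; T2 = 52.6680 + 273.15 = 325.8180 K
k1 = A * exp(-Ea/(R*T1)) = 854734.8860 * exp(-72938.3390/(8.314*301.6440)) = 1.9994e-07 1/s
k2 = A * exp(-Ea/(R*T2)) = 854734.8860 * exp(-72938.3390/(8.314*325.8180)) = 1.7300e-06 1/s
k2/k1 = 1.7300e-06 / 1.9994e-07 = 8.6527


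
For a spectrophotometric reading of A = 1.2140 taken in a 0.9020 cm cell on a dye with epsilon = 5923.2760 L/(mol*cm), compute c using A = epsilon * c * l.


Formula: c = A / (epsilon * l)
Substituting: c = 1.2140 / (5923.2760 * 0.9020)
Result: 2.2722e-04 mol/L


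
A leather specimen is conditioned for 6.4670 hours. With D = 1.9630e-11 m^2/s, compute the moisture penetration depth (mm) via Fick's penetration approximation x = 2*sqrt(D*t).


t = 6.4670 hr * 3600 = 23281.2000 s
D * t = 1.9630e-11 * 23281.2000 = 4.5701e-07
x = 2 * sqrt(D*t) = 2 * sqrt(4.5701e-07) = 0.00135205 m = 1.3521 mm


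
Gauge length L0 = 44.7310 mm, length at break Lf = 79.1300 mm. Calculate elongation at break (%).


Formula: Elongation = (Lf - L0) / L0 * 100
Substituting: Elongation = (79.1300 - 44.7310) / 44.7310 * 100
Result: 76.9019 %


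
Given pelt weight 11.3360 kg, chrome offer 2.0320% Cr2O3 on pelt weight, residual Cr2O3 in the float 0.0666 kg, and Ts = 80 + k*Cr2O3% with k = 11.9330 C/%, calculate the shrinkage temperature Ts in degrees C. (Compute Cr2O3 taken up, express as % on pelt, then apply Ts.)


Offered = pelt * offer_pct / 100 = 11.3360 * 2.0320 / 100 = 0.2303 kg
Uptake = offered - residual = 0.2303 - 0.0666 = 0.1637 kg
Cr2O3% on pelt = uptake / pelt * 100 = 0.1637 / 11.3360 * 100 = 1.4445 %
Ts = 80 + k * Cr2O3% = 80 + 11.9330 * 1.4445 = 97.2371 C


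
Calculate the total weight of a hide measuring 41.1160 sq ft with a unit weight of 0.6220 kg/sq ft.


Formula: Weight = area * weight_per_sqft
Substituting: Weight = 41.1160 * 0.6220
Result: 25.5742 kg


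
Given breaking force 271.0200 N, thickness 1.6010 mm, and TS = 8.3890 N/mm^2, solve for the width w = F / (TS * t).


Formula: w = F / (TS * t)
Substituting: w = 271.0200 / (8.3890 * 1.6010)
Result: 20.1790 mm


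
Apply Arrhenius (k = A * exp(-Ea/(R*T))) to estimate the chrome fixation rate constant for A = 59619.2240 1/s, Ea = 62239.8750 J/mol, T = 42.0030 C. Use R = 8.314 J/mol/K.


T_K = T_C + 273.15 = 42.0030 + 273.15 = 315.1530 K
exponent = -Ea / (R * T_K) = -62239.8750 / (8.314 * 315.1530) = -23.7540
k = A * exp(exponent) = 59619.2240 * exp(-23.7540) = 2.8783e-06 1/s


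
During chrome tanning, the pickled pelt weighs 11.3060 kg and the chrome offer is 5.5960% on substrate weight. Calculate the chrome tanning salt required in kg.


Formula: Chrome = substrate * pct / 100
Substituting: Chrome = 11.3060 * 5.5960 / 100
Result: 0.6327 kg


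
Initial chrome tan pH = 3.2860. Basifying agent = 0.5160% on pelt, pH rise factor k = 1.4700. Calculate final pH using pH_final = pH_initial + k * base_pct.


Formula: pH_final = pH_initial + k * base_pct
Substituting: pH_final = 3.2860 + 1.4700 * 0.5160
Result: 4.0445


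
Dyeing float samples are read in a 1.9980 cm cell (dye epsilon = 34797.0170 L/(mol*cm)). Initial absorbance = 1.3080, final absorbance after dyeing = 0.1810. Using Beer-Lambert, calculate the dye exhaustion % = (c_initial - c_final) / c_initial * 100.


c_initial = A_i / (epsilon * l) = 1.3080 / (34797.0170 * 1.9980) = 1.8814e-05 mol/L
c_final = A_f / (epsilon * l) = 0.1810 / (34797.0170 * 1.9980) = 2.6034e-06 mol/L
Exhaustion = (c_initial - c_final) / c_initial * 100 = (1.8814e-05 - 2.6034e-06) / 1.8814e-05 * 100 = 86.1621 %


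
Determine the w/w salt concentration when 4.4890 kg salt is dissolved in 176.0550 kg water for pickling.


Formula: Conc = salt / (water + salt) * 100
Substituting: Conc = 4.4890 / (176.0550 + 4.4890) * 100
Result: 2.4864 %


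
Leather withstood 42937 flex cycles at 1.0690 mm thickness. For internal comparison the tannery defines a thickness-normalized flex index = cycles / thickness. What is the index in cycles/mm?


Formula: Index = cycles / thickness
Substituting: Index = 42937 / 1.0690
Result: 40165.5753 cycles/mm


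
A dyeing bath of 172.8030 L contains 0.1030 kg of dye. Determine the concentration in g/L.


Formula: Conc = dye_mass(kg) / volume(L) * 1000
Substituting: Conc = 0.1030 / 172.8030 * 1000
Result: 0.5961 g/L


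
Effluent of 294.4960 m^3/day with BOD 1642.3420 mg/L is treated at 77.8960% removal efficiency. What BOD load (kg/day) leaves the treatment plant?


Load_in = volume * conc / 1000 = 294.4960 * 1642.3420 / 1000 = 483.6631 kg/day
Removed = Load_in * eff / 100 = 483.6631 * 77.8960 / 100 = 376.7542 kg/day
Load_out = Load_in - Removed = 483.6631 - 376.7542 = 106.9089 kg/day


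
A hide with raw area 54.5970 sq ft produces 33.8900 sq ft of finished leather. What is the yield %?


Formula: Yield = finished / raw * 100
Substituting: Yield = 33.8900 / 54.5970 * 100
Result: 62.0730 %


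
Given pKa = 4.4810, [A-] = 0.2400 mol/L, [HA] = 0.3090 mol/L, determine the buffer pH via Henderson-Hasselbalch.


ratio = [A-] / [HA] = 0.2400 / 0.3090 = 0.7767
log10(ratio) = -0.1097
pH = pKa + log10(ratio) = 4.4810 - 0.1097 = 4.3713


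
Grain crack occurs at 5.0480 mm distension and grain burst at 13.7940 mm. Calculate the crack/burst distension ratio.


Formula: Ratio = crack / burst
Substituting: Ratio = 5.0480 / 13.7940
Result: 0.3660


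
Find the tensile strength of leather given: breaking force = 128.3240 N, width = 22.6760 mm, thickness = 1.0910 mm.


Formula: TS = force / (width * thickness)
Substituting: TS = 128.3240 / (22.6760 * 1.0910)
Result: 5.1870 N/mm^2


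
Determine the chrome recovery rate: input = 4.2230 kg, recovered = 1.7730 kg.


Formula: Recovery = recovered / input * 100
Substituting: Recovery = 1.7730 / 4.2230 * 100
Result: 41.9844 %


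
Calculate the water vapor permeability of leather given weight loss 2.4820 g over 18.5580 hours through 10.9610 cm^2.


Formula: WVP = loss / (area * time)
Substituting: WVP = 2.4820 / (10.9610 * 18.5580)
Result: 0.0122017 g/(cm^2*hr)


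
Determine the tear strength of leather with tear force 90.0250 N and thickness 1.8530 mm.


Formula: Tear strength = force / thickness
Substituting: Tear strength = 90.0250 / 1.8530
Result: 48.5834 N/mm


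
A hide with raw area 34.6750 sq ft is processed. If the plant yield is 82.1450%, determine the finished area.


Formula: finished = raw * yield / 100
Substituting: finished = 34.6750 * 82.1450 / 100
Result: 28.4838 sq ft


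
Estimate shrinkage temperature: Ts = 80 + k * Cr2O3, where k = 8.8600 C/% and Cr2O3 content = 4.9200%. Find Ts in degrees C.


Formula: Ts = 80 + k * Cr2O3
Substituting: Ts = 80 + 8.8600 * 4.9200
Result: 123.5912 C


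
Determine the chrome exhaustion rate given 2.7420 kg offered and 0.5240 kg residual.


Formula: Uptake = (offered - residual) / offered * 100
Substituting: Uptake = (2.7420 - 0.5240) / 2.7420 * 100
Result: 80.8899 %


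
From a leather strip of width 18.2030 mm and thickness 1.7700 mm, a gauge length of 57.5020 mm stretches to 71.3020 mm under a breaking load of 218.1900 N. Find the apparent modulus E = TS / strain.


TS = F / (w * t) = 218.1900 / (18.2030 * 1.7700) = 6.7720 N/mm^2
strain = (Lf - L0) / L0 = (71.3020 - 57.5020) / 57.5020 = 0.2400
E = TS / strain = 6.7720 / 0.2400 = 28.2178 N/mm^2


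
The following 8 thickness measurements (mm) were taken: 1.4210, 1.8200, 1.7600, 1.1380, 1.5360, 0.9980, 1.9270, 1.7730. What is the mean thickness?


Formula: Average = sum / n
Substituting: Average = 12.3730 / 8
Result: 1.5466 mm


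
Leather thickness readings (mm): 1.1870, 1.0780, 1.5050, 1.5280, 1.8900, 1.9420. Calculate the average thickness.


Formula: Average = sum / n
Substituting: Average = 9.1300 / 6
Result: 1.5217 mm


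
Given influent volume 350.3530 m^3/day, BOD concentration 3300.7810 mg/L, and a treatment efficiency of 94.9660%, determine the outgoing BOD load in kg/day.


Load_in = volume * conc / 1000 = 350.3530 * 3300.7810 / 1000 = 1156.4385 kg/day
Removed = Load_in * eff / 100 = 1156.4385 * 94.9660 / 100 = 1098.2234 kg/day
Load_out = Load_in - Removed = 1156.4385 - 1098.2234 = 58.2151 kg/day


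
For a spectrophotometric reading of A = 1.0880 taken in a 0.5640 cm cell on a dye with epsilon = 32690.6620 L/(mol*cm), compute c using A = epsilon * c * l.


Formula: c = A / (epsilon * l)
Substituting: c = 1.0880 / (32690.6620 * 0.5640)
Result: 5.9010e-05 mol/L


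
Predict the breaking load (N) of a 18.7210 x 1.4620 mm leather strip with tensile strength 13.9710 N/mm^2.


Formula: F = TS * w * t
Substituting: F = 13.9710 * 18.7210 * 1.4620
Result: 382.3877 N


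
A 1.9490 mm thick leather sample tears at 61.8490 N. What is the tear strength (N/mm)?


Formula: Tear strength = force / thickness
Substituting: Tear strength = 61.8490 / 1.9490
Result: 31.7337 N/mm


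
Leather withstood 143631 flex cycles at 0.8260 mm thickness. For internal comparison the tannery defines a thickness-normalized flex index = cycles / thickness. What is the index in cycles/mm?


Formula: Index = cycles / thickness
Substituting: Index = 143631 / 0.8260
Result: 173887.4092 cycles/mm


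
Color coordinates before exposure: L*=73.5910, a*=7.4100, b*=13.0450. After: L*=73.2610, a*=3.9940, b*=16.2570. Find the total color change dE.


dL = -0.3300, da = -3.4160, db = 3.2120
dE = sqrt((-0.3300)^2 + (-3.4160)^2 + 3.2120^2) = 4.7005


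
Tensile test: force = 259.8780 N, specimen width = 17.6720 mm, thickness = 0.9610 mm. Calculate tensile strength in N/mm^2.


Formula: TS = force / (width * thickness)
Substituting: TS = 259.8780 / (17.6720 * 0.9610)
Result: 15.3024 N/mm^2


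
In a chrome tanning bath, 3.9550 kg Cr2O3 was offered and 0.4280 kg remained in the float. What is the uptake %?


Formula: Uptake = (offered - residual) / offered * 100
Substituting: Uptake = (3.9550 - 0.4280) / 3.9550 * 100
Result: 89.1783 %
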